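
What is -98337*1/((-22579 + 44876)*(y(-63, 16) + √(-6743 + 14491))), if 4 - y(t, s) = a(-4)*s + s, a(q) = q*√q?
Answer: -98337/(-267564 + 44594*√1937 + 2854016*I) ≈ -0.015128 + 0.025471*I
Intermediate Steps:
a(q) = q^(3/2)
y(t, s) = 4 - s + 8*I*s (y(t, s) = 4 - ((-4)^(3/2)*s + s) = 4 - ((-8*I)*s + s) = 4 - (-8*I*s + s) = 4 - (s - 8*I*s) = 4 + (-s + 8*I*s) = 4 - s + 8*I*s)
-98337*1/((-22579 + 44876)*(y(-63, 16) + √(-6743 + 14491))) = -98337*1/((-22579 + 44876)*((4 - 1*16 + 8*I*16) + √(-6743 + 14491))) = -98337*1/(22297*((4 - 16 + 128*I) + √7748)) = -98337*1/(22297*((-12 + 128*I) + 2*√1937)) = -98337*1/(22297*(-12 + 2*√1937 + 128*I)) = -98337/(-267564 + 44594*√1937 + 2854016*I)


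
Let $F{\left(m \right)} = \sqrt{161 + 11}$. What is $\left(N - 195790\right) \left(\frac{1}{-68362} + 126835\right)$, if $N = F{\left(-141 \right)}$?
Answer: $- \frac{121259659351965}{4883} + \frac{8670694269 \sqrt{43}}{34181} \approx -2.4831 \cdot 10^{10}$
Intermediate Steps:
$F{\left(m \right)} = 2 \sqrt{43}$ ($F{\left(m \right)} = \sqrt{172} = 2 \sqrt{43}$)
$N = 2 \sqrt{43} \approx 13.115$
$\left(N - 195790\right) \left(\frac{1}{-68362} + 126835\right) = \left(2 \sqrt{43} - 195790\right) \left(\frac{1}{-68362} + 126835\right) = \left(-195790 + 2 \sqrt{43}\right) \left(- \frac{1}{68362} + 126835\right) = \left(-195790 + 2 \sqrt{43}\right) \frac{8670694269}{68362} = - \frac{121259659351965}{4883} + \frac{8670694269 \sqrt{43}}{34181}$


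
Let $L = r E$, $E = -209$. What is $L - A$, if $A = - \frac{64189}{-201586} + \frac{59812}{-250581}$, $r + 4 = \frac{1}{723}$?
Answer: $\frac{10172792707898561}{12173782773306} \approx 835.63$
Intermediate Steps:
$r = - \frac{2891}{723}$ ($r = -4 + \frac{1}{723} = - \frac{2891}{723} \approx -3.9986$)
$L = \frac{604219}{723}$ ($L = \left(- \frac{2891}{723}\right) \left(-209\right) = \frac{604219}{723} \approx 835.71$)
$A = \frac{4027281977}{50513621466}$ ($A = \left(-64189\right) \left(- \frac{1}{201586}\right) + 59812 \left(- \frac{1}{250581}\right) = \frac{64189}{201586} - \frac{59812}{250581} = \frac{4027281977}{50513621466} \approx 0.079727$)
$L - A = \frac{604219}{723} - \frac{4027281977}{50513621466} = \frac{10172792707898561}{12173782773306}$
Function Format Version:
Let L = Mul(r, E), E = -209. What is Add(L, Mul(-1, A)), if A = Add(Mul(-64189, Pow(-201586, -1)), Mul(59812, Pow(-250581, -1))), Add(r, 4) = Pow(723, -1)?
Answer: Rational(10172792707898561, 12173782773306) ≈ 835.63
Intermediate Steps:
r = Rational(-2891, 723) (r = Add(-4, Pow(723, -1)) = Add(-4, Rational(1, 723)) = Rational(-2891, 723) ≈ -3.9986)
L = Rational(604219, 723) (L = Mul(Rational(-2891, 723), -209) = Rational(604219, 723) ≈ 835.71)
A = Rational(4027281977, 50513621466) (A = Add(Mul(-64189, Rational(-1, 201586)), Mul(59812, Rational(-1, 250581))) = Add(Rational(64189, 201586), Rational(-59812, 250581)) = Rational(4027281977, 50513621466) ≈ 0.079727)
Add(L, Mul(-1, A)) = Add(Rational(604219, 723), Mul(-1, Rational(4027281977, 50513621466))) = Add(Rational(604219, 723), Rational(-4027281977, 50513621466)) = Rational(10172792707898561, 12173782773306)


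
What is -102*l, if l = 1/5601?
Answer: -34/1867 ≈ -0.018211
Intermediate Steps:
l = 1/5601 ≈ 0.00017854
-102*l = -102*1/5601 = -34/1867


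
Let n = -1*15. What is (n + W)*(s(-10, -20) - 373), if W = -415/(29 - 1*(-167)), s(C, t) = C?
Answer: 1284965/196 ≈ 6555.9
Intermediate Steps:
n = -15
W = -415/196 (W = -415/(29 + 167) = -415/196 ≈ -2.1173)
(n + W)*(s(-10, -20) - 373) = (-15 - 415/196)*(-10 - 373) = -3355/196*(-383) = 1284965/196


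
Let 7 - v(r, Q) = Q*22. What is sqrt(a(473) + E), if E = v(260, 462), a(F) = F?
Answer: 6*I*sqrt(269) ≈ 98.407*I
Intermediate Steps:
v(r, Q) = 7 - 22*Q (v(r, Q) = 7 - Q*22 = 7 - 22*Q)
E = -10157 (E = 7 - 22*462 = 7 - 10164 = -10157)
sqrt(a(473) + E) = sqrt(473 - 10157) = sqrt(-9684) = 6*I*sqrt(269)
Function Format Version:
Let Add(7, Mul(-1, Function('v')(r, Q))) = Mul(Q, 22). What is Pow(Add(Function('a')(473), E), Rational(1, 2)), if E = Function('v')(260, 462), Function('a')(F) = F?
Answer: Mul(6, I, Pow(269, Rational(1, 2))) ≈ Mul(98.407, I)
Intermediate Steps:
Function('v')(r, Q) = Add(7, Mul(-22, Q)) (Function('v')(r, Q) = Add(7, Mul(-1, Mul(Q, 22))) = Add(7, Mul(-1, Mul(22, Q))) = Add(7, Mul(-22, Q)))
E = -10157 (E = Add(7, Mul(-22, 462)) = Add(7, -10164) = -10157)
Pow(Add(Function('a')(473), E), Rational(1, 2)) = Pow(Add(473, -10157), Rational(1, 2)) = Pow(-9684, Rational(1, 2)) = Mul(6, I, Pow(269, Rational(1, 2)))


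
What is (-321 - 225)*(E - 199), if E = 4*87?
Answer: -81354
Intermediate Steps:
E = 348
(-321 - 225)*(E - 199) = (-321 - 225)*(348 - 199) = -546*149 = -81354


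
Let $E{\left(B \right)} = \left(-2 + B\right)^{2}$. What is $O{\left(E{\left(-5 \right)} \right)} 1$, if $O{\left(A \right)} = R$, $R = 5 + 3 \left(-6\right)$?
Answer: $-13$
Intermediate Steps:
$R = -13$ ($R = 5 - 18 = -13$)
$O{\left(A \right)} = -13$
$O{\left(E{\left(-5 \right)} \right)} 1 = \left(-13\right) 1 = -13$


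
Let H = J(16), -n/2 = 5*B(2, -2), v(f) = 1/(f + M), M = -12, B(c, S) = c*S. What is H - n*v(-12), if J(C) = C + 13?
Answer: 92/3 ≈ 30.667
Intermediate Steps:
B(c, S) = S*c
v(f) = 1/(-12 + f) (v(f) = 1/(f - 12) = 1/(-12 + f))
n = 40 (n = -10*(-2*2) = -10*(-4) = -2*(-20) = 40)
J(C) = 13 + C
H = 29 (H = 13 + 16 = 29)
H - n*v(-12) = 29 - 40/(-12 - 12) = 29 - 40/(-24) = 29 - 40*(-1)/24 = 29 - 1*(-5/3) = 29 + 5/3 = 92/3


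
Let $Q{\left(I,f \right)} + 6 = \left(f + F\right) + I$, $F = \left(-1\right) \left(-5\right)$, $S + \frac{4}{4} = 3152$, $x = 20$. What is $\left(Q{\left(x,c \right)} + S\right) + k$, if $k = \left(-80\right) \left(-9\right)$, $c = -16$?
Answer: $3874$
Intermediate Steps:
$S = 3151$ ($S = -1 + 3152 = 3151$)
$F = 5$
$k = 720$
$Q{\left(I,f \right)} = -1 + I + f$ ($Q{\left(I,f \right)} = -6 + \left(\left(f + 5\right) + I\right) = -6 + \left(\left(5 + f\right) + I\right) = -6 + \left(5 + I + f\right) = -1 + I + f$)
$\left(Q{\left(x,c \right)} + S\right) + k = \left(\left(-1 + 20 - 16\right) + 3151\right) + 720 = \left(3 + 3151\right) + 720 = 3154 + 720 = 3874$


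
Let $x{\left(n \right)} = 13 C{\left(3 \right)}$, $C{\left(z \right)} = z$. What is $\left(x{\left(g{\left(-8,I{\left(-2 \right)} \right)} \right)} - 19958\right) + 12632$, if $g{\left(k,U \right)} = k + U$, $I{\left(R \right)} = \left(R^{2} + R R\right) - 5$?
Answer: $-7287$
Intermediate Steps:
$I{\left(R \right)} = -5 + 2 R^{2}$ ($I{\left(R \right)} = \left(R^{2} + R^{2}\right) - 5 = 2 R^{2} - 5 = -5 + 2 R^{2}$)
$g{\left(k,U \right)} = U + k$
$x{\left(n \right)} = 39$ ($x{\left(n \right)} = 13 \cdot 3 = 39$)
$\left(x{\left(g{\left(-8,I{\left(-2 \right)} \right)} \right)} - 19958\right) + 12632 = \left(39 - 19958\right) + 12632 = -19919 + 12632 = -7287$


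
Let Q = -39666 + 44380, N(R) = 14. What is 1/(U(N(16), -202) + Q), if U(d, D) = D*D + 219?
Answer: 1/45737 ≈ 2.1864e-5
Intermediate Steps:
U(d, D) = 219 + D² (U(d, D) = D² + 219 = 219 + D²)
Q = 4714
1/(U(N(16), -202) + Q) = 1/((219 + (-202)²) + 4714) = 1/((219 + 40804) + 4714) = 1/(41023 + 4714) = 1/45737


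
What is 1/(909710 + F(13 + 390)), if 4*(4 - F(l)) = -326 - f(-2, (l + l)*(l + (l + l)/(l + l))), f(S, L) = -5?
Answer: 4/3639177 ≈ 1.0991e-6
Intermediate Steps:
F(l) = 337/4 (F(l) = 4 - (-326 - 1*(-5))/4 = 4 - (-326 + 5)/4 = 4 - 1/4*(-321) = 4 + 321/4 = 337/4)
1/(909710 + F(13 + 390)) = 1/(909710 + 337/4) = 1/(3639177/4) = 4/3639177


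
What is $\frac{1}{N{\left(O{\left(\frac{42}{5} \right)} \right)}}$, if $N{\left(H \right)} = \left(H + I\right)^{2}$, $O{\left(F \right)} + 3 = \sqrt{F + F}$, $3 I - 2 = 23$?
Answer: $\frac{22905}{68644} - \frac{540 \sqrt{105}}{17161} \approx 0.01124$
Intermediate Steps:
$I = \frac{25}{3}$ ($I = \frac{2}{3} + \frac{1}{3} \cdot 23 = \frac{2}{3} + \frac{23}{3} = \frac{25}{3} \approx 8.3333$)
$O{\left(F \right)} = -3 + \sqrt{2} \sqrt{F}$ ($O{\left(F \right)} = -3 + \sqrt{F + F} = -3 + \sqrt{2 F} = -3 + \sqrt{2} \sqrt{F}$)
$N{\left(H \right)} = \left(\frac{25}{3} + H\right)^{2}$ ($N{\left(H \right)} = \left(H + \frac{25}{3}\right)^{2} = \left(\frac{25}{3} + H\right)^{2}$)
$\frac{1}{N{\left(O{\left(\frac{42}{5} \right)} \right)}} = \frac{1}{\frac{1}{9} \left(25 + 3 \left(-3 + \sqrt{2} \sqrt{\frac{42}{5}}\right)\right)^{2}} = \frac{1}{\frac{1}{9} \left(25 + 3 \left(-3 + \sqrt{2} \frac{\sqrt{210}}{5}\right)\right)^{2}} = \frac{1}{\frac{1}{9} \left(25 + 3 \left(-3 + \frac{2 \sqrt{105}}{5}\right)\right)^{2}} = \frac{1}{\frac{1}{9} \left(25 - \left(9 - \frac{6 \sqrt{105}}{5}\right)\right)^{2}} = \frac{1}{\frac{1}{9} \left(16 + \frac{6 \sqrt{105}}{5}\right)^{2}} = \frac{9}{\left(16 + \frac{6 \sqrt{105}}{5}\right)^{2}}$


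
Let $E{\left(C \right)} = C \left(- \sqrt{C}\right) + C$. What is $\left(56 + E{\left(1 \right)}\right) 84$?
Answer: $4704$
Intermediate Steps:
$E{\left(C \right)} = C - C^{\frac{3}{2}}$ ($E{\left(C \right)} = - C^{\frac{3}{2}} + C = C - C^{\frac{3}{2}}$)
$\left(56 + E{\left(1 \right)}\right) 84 = \left(56 + \left(1 - 1^{\frac{3}{2}}\right)\right) 84 = \left(56 + \left(1 - 1\right)\right) 84 = \left(56 + 0\right) 84 = 56 \cdot 84 = 4704$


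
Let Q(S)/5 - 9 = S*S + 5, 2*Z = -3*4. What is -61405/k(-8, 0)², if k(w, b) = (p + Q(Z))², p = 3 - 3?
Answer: -12281/781250000 ≈ -1.5720e-5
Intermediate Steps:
Z = -6 (Z = (-3*4)/2 = (½)*(-12) = -6)
Q(S) = 70 + 5*S² (Q(S) = 45 + 5*(S*S + 5) = 45 + 5*(S² + 5) = 45 + 5*(5 + S²) = 45 + (25 + 5*S²) = 70 + 5*S²)
p = 0
k(w, b) = 62500 (k(w, b) = (0 + (70 + 5*(-6)²))² = (0 + (70 + 5*36))² = (0 + (70 + 180))² = (0 + 250)² = 250² = 62500)
-61405/k(-8, 0)² = -61405/(62500²) = -61405/3906250000 = -61405*1/3906250000 = -12281/781250000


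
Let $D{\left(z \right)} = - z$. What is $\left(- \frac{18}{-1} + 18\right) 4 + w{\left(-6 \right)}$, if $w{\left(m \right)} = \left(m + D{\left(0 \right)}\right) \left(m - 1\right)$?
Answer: $186$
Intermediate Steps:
$w{\left(m \right)} = m \left(-1 + m\right)$ ($w{\left(m \right)} = \left(m - 0\right) \left(m - 1\right) = \left(m + 0\right) \left(-1 + m\right) = m \left(-1 + m\right)$)
$\left(- \frac{18}{-1} + 18\right) 4 + w{\left(-6 \right)} = \left(- \frac{18}{-1} + 18\right) 4 - 6 \left(-1 - 6\right) = \left(\left(-18\right) \left(-1\right) + 18\right) 4 - -42 = \left(18 + 18\right) 4 + 42 = 36 \cdot 4 + 42 = 144 + 42 = 186$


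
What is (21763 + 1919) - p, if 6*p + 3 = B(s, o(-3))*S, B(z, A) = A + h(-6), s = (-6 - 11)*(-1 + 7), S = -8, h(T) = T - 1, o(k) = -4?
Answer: 142007/6 ≈ 23668.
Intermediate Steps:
h(T) = -1 + T
s = -102 (s = -17*6 = -102)
B(z, A) = -7 + A (B(z, A) = A + (-1 - 6) = A - 7 = -7 + A)
p = 85/6 (p = -1/2 + ((-7 - 4)*(-8))/6 = -1/2 + (-11*(-8))/6 = -1/2 + (1/6)*88 = -1/2 + 44/3 = 85/6 ≈ 14.167)
(21763 + 1919) - p = (21763 + 1919) - 1*85/6 = 23682 - 85/6 = 142007/6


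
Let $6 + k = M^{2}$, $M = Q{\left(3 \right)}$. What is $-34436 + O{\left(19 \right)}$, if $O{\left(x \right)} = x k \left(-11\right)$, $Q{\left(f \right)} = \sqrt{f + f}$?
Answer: $-34436$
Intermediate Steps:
$Q{\left(f \right)} = \sqrt{2} \sqrt{f}$ ($Q{\left(f \right)} = \sqrt{2 f} = \sqrt{2} \sqrt{f}$)
$M = \sqrt{6}$ ($M = \sqrt{2} \sqrt{3} = \sqrt{6} \approx 2.4495$)
$k = 0$ ($k = -6 + \left(\sqrt{6}\right)^{2} = -6 + 6 = 0$)
$O{\left(x \right)} = 0$ ($O{\left(x \right)} = x 0 \left(-11\right) = x 0 = 0$)
$-34436 + O{\left(19 \right)} = -34436 + 0 = -34436$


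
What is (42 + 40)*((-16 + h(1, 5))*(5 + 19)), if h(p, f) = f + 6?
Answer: -9840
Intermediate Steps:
h(p, f) = 6 + f
(42 + 40)*((-16 + h(1, 5))*(5 + 19)) = (42 + 40)*((-16 + (6 + 5))*(5 + 19)) = 82*((-16 + 11)*24) = 82*(-5*24) = 82*(-120) = -9840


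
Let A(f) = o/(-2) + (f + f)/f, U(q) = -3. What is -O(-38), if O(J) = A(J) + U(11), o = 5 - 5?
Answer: 1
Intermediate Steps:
o = 0
A(f) = 2 (A(f) = 0/(-2) + (f + f)/f = 0*(-½) + (2*f)/f = 0 + 2 = 2)
O(J) = -1 (O(J) = 2 - 3 = -1)
-O(-38) = -1*(-1) = 1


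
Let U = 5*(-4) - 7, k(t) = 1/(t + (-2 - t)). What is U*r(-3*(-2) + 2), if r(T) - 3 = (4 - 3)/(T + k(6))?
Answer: -423/5 ≈ -84.600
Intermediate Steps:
k(t) = -½ (k(t) = 1/(-2) = -½)
r(T) = 3 + 1/(-½ + T) (r(T) = 3 + (4 - 3)/(T - ½) = 3 + 1/(-½ + T))
U = -27 (U = -20 - 7 = -27)
U*r(-3*(-2) + 2) = -27*(-1 + 6*(-3*(-2) + 2))/(-1 + 2*(-3*(-2) + 2)) = -27*(-1 + 6*(6 + 2))/(-1 + 2*(6 + 2)) = -27*(-1 + 6*8)/(-1 + 2*8) = -27*(-1 + 48)/(-1 + 16) = -27*47/15 = -423/5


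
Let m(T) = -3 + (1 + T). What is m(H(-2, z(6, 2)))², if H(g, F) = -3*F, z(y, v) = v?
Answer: 64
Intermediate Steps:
m(T) = -2 + T
m(H(-2, z(6, 2)))² = (-2 - 3*2)² = (-2 - 6)² = (-8)² = 64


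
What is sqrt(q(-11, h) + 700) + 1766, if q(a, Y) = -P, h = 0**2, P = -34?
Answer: 1766 + sqrt(734) ≈ 1793.1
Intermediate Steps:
h = 0
q(a, Y) = 34 (q(a, Y) = -1*(-34) = 34)
sqrt(q(-11, h) + 700) + 1766 = sqrt(34 + 700) + 1766 = sqrt(734) + 1766 = 1766 + sqrt(734)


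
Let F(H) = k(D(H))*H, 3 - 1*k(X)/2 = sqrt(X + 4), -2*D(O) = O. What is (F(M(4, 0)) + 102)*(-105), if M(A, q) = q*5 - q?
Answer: -10710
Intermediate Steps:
D(O) = -O/2
k(X) = 6 - 2*sqrt(4 + X) (k(X) = 6 - 2*sqrt(X + 4) = 6 - 2*sqrt(4 + X))
M(A, q) = 4*q (M(A, q) = 5*q - q = 4*q)
F(H) = H*(6 - 2*sqrt(4 - H/2)) (F(H) = (6 - 2*sqrt(4 - H/2))*H = H*(6 - 2*sqrt(4 - H/2)))
(F(M(4, 0)) + 102)*(-105) = ((4*0)*(6 - sqrt(16 - 8*0)) + 102)*(-105) = (0*(6 - sqrt(16 - 2*0)) + 102)*(-105) = (0*(6 - sqrt(16 + 0)) + 102)*(-105) = (0*(6 - sqrt(16)) + 102)*(-105) = (0*(6 - 1*4) + 102)*(-105) = (0*(6 - 4) + 102)*(-105) = (0*2 + 102)*(-105) = (0 + 102)*(-105) = 102*(-105) = -10710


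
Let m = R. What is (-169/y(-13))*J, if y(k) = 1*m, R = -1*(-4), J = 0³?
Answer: 0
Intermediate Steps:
J = 0
R = 4
m = 4
y(k) = 4 (y(k) = 1*4 = 4)
(-169/y(-13))*J = -169/4*0 = 0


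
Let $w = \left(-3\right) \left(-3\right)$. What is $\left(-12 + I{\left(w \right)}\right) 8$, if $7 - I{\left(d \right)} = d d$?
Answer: $-688$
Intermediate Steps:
$w = 9$
$I{\left(d \right)} = 7 - d^{2}$ ($I{\left(d \right)} = 7 - d d = 7 - d^{2}$)
$\left(-12 + I{\left(w \right)}\right) 8 = \left(-12 + \left(7 - 9^{2}\right)\right) 8 = \left(-12 + \left(7 - 81\right)\right) 8 = \left(-12 - 74\right) 8 = \left(-86\right) 8 = -688$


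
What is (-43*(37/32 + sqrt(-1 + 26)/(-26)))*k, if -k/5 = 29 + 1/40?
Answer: 20019123/3328 ≈ 6015.4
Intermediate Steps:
k = -1161/8 (k = -5*(29 + 1/40) = -5*1161/40 = -1161/8 ≈ -145.13)
(-43*(37/32 + sqrt(-1 + 26)/(-26)))*k = -43*(37/32 + sqrt(-1 + 26)/(-26))*(-1161/8) = -43*(37*(1/32) + sqrt(25)*(-1/26))*(-1161/8) = -43*(37/32 + 5*(-1/26))*(-1161/8) = -43*(37/32 - 5/26)*(-1161/8) = -43*401/416*(-1161/8) = -17243/416*(-1161/8) = 20019123/3328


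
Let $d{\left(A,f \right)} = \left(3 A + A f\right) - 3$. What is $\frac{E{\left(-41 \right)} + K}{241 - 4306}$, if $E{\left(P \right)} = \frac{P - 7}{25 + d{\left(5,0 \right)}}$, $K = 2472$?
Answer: $- \frac{30472}{50135} \approx -0.6078$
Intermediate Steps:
$d{\left(A,f \right)} = -3 + 3 A + A f$
$E{\left(P \right)} = - \frac{7}{37} + \frac{P}{37}$ ($E{\left(P \right)} = \frac{P - 7}{25 + \left(-3 + 3 \cdot 5 + 5 \cdot 0\right)} = \frac{-7 + P}{25 + \left(-3 + 15 + 0\right)} = \frac{-7 + P}{25 + 12} = \frac{-7 + P}{37} = \left(-7 + P\right) \frac{1}{37} = - \frac{7}{37} + \frac{P}{37}$)
$\frac{E{\left(-41 \right)} + K}{241 - 4306} = \frac{\left(- \frac{7}{37} + \frac{1}{37} \left(-41\right)\right) + 2472}{241 - 4306} = \frac{\left(- \frac{7}{37} - \frac{41}{37}\right) + 2472}{-4065} = \left(- \frac{48}{37} + 2472\right) \left(- \frac{1}{4065}\right) = \frac{91416}{37} \left(- \frac{1}{4065}\right) = - \frac{30472}{50135}$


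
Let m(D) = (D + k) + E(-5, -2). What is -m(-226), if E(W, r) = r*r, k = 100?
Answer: 122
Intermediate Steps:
E(W, r) = r²
m(D) = 104 + D (m(D) = (D + 100) + (-2)² = (100 + D) + 4 = 104 + D)
-m(-226) = -(104 - 226) = -1*(-122) = 122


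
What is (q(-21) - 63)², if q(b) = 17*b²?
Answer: 55264356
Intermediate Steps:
(q(-21) - 63)² = (17*(-21)² - 63)² = (17*441 - 63)² = (7497 - 63)² = 7434² = 55264356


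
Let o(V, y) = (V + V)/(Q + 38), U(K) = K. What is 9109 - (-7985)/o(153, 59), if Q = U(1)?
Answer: 1032923/102 ≈ 10127.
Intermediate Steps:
Q = 1
o(V, y) = 2*V/39 (o(V, y) = (V + V)/(1 + 38) = (2*V)/39 = (2*V)*(1/39) = 2*V/39)
9109 - (-7985)/o(153, 59) = 9109 - (-7985)/((2/39)*153) = 9109 - (-7985)/102/13 = 9109 - (-7985)*13/102 = 9109 - 1*(-103805/102) = 9109 + 103805/102 = 1032923/102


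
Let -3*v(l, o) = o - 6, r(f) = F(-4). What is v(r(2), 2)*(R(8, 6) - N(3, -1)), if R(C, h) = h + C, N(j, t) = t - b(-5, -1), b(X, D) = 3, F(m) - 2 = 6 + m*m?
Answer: 24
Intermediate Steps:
F(m) = 8 + m² (F(m) = 2 + (6 + m*m) = 2 + (6 + m²) = 8 + m²)
N(j, t) = -3 + t (N(j, t) = t - 1*3 = t - 3 = -3 + t)
r(f) = 24 (r(f) = 8 + (-4)² = 8 + 16 = 24)
R(C, h) = C + h
v(l, o) = 2 - o/3 (v(l, o) = -(o - 6)/3 = -(-6 + o)/3 = 2 - o/3)
v(r(2), 2)*(R(8, 6) - N(3, -1)) = (2 - ⅓*2)*((8 + 6) - (-3 - 1)) = (2 - ⅔)*(14 - 1*(-4)) = 4*(14 + 4)/3 = (4/3)*18 = 24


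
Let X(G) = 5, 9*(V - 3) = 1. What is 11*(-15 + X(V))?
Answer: -110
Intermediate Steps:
V = 28/9 (V = 3 + (⅑)*1 = 3 + ⅑ = 28/9 ≈ 3.1111)
11*(-15 + X(V)) = 11*(-15 + 5) = 11*(-10) = -110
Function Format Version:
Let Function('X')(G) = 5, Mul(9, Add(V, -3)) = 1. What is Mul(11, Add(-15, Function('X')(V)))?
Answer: -110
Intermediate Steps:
V = Rational(28, 9) (V = Add(3, Mul(Rational(1, 9), 1)) = Add(3, Rational(1, 9)) = Rational(28, 9) ≈ 3.1111)
Mul(11, Add(-15, Function('X')(V))) = Mul(11, Add(-15, 5)) = Mul(11, -10) = -110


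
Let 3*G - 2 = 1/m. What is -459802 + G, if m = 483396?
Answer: -666798375983/1450188 ≈ -4.5980e+5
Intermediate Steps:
G = 966793/1450188 (G = ⅔ + (⅓)/483396 = ⅔ + (⅓)*(1/483396) = ⅔ + 1/1450188 = 966793/1450188 ≈ 0.66667)
-459802 + G = -459802 + 966793/1450188 = -666798375983/1450188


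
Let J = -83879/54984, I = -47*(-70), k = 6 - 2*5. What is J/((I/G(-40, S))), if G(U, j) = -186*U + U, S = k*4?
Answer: -15517615/4522434 ≈ -3.4313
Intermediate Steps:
k = -4 (k = 6 - 10 = -4)
S = -16 (S = -4*4 = -16)
G(U, j) = -185*U
I = 3290
J = -83879/54984 (J = -83879*1/54984 = -83879/54984 ≈ -1.5255)
J/((I/G(-40, S))) = -83879/(54984*(3290/((-185*(-40))))) = -83879/(54984*(3290/7400)) = -83879/(54984*(3290*(1/7400))) = -83879/(54984*329/740) = -83879/54984*740/329 = -15517615/4522434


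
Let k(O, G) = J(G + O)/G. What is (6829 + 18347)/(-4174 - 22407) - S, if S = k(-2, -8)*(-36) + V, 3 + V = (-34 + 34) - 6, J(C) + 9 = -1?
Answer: 1410198/26581 ≈ 53.053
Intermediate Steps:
J(C) = -10 (J(C) = -9 - 1 = -10)
k(O, G) = -10/G
V = -9 (V = -3 + ((-34 + 34) - 6) = -3 + (0 - 6) = -3 - 6 = -9)
S = -54 (S = -10/(-8)*(-36) - 9 = -10*(-1/8)*(-36) - 9 = (5/4)*(-36) - 9 = -45 - 9 = -54)
(6829 + 18347)/(-4174 - 22407) - S = (6829 + 18347)/(-4174 - 22407) - 1*(-54) = 25176/(-26581) + 54 = 25176*(-1/26581) + 54 = -25176/26581 + 54 = 1410198/26581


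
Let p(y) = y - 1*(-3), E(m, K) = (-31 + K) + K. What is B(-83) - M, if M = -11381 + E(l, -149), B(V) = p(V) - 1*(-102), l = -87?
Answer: 11732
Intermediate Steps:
E(m, K) = -31 + 2*K
p(y) = 3 + y (p(y) = y + 3 = 3 + y)
B(V) = 105 + V (B(V) = (3 + V) - 1*(-102) = (3 + V) + 102 = 105 + V)
M = -11710 (M = -11381 + (-31 + 2*(-149)) = -11381 + (-31 - 298) = -11381 - 329 = -11710)
B(-83) - M = (105 - 83) - 1*(-11710) = 22 + 11710 = 11732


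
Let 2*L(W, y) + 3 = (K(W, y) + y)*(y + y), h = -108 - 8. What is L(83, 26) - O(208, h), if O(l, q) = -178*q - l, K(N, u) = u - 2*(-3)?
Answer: -37867/2 ≈ -18934.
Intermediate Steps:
K(N, u) = 6 + u (K(N, u) = u + 6 = 6 + u)
h = -116
L(W, y) = -3/2 + y*(6 + 2*y) (L(W, y) = -3/2 + (((6 + y) + y)*(y + y))/2 = -3/2 + ((6 + 2*y)*(2*y))/2 = -3/2 + (2*y*(6 + 2*y))/2 = -3/2 + y*(6 + 2*y))
O(l, q) = -l - 178*q
L(83, 26) - O(208, h) = (-3/2 + 2*26**2 + 6*26) - (-1*208 - 178*(-116)) = (-3/2 + 2*676 + 156) - (-208 + 20648) = (-3/2 + 1352 + 156) - 1*20440 = 3013/2 - 20440 = -37867/2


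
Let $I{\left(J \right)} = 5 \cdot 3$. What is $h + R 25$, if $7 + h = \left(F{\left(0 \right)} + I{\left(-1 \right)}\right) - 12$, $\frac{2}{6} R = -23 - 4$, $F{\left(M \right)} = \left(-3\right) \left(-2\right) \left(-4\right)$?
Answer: $-2053$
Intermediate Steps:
$F{\left(M \right)} = -24$ ($F{\left(M \right)} = 6 \left(-4\right) = -24$)
$I{\left(J \right)} = 15$
$R = -81$ ($R = 3 \left(-23 - 4\right) = 3 \left(-27\right) = -81$)
$h = -28$ ($h = -7 + \left(\left(-24 + 15\right) - 12\right) = -7 - 21 = -28$)
$h + R 25 = -28 - 2025 = -2053$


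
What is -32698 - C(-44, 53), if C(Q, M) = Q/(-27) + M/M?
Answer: -882917/27 ≈ -32701.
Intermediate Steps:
C(Q, M) = 1 - Q/27 (C(Q, M) = Q*(-1/27) + 1 = -Q/27 + 1 = 1 - Q/27)
-32698 - C(-44, 53) = -32698 - (1 - 1/27*(-44)) = -32698 - (1 + 44/27) = -32698 - 1*71/27 = -32698 - 71/27 = -882917/27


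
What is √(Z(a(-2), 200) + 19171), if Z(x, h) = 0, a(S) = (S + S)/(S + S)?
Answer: √19171 ≈ 138.46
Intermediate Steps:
a(S) = 1 (a(S) = (2*S)/((2*S)) = (2*S)*(1/(2*S)) = 1)
√(Z(a(-2), 200) + 19171) = √(0 + 19171) = √19171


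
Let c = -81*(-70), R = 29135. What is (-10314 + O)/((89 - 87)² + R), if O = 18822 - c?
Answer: 86/883 ≈ 0.097395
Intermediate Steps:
c = 5670
O = 13152 (O = 18822 - 1*5670 = 18822 - 5670 = 13152)
(-10314 + O)/((89 - 87)² + R) = (-10314 + 13152)/((89 - 87)² + 29135) = 2838/(2² + 29135) = 2838/(4 + 29135) = 2838/29139 = 2838*(1/29139) = 86/883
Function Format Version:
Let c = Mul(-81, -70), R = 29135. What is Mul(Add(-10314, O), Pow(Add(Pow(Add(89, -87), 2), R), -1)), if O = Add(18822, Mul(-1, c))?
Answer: Rational(86, 883) ≈ 0.097395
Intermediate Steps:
c = 5670
O = 13152 (O = Add(18822, Mul(-1, 5670)) = Add(18822, -5670) = 13152)
Mul(Add(-10314, O), Pow(Add(Pow(Add(89, -87), 2), R), -1)) = Mul(Add(-10314, 13152), Pow(Add(Pow(Add(89, -87), 2), 29135), -1)) = Mul(2838, Pow(Add(Pow(2, 2), 29135), -1)) = Mul(2838, Pow(Add(4, 29135), -1)) = Mul(2838, Pow(29139, -1)) = Mul(2838, Rational(1, 29139)) = Rational(86, 883)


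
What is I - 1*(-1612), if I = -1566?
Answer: 46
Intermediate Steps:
I - 1*(-1612) = -1566 - 1*(-1612) = -1566 + 1612 = 46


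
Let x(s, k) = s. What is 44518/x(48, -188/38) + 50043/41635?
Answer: 927954497/999240 ≈ 928.66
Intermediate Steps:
44518/x(48, -188/38) + 50043/41635 = 44518/48 + 50043/41635 = 44518*(1/48) + 50043*(1/41635) = 22259/24 + 50043/41635 = 927954497/999240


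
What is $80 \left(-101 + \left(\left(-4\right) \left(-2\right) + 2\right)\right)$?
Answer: $-7280$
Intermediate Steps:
$80 \left(-101 + \left(\left(-4\right) \left(-2\right) + 2\right)\right) = 80 \left(-101 + \left(8 + 2\right)\right) = 80 \left(-101 + 10\right) = 80 \left(-91\right) = -7280$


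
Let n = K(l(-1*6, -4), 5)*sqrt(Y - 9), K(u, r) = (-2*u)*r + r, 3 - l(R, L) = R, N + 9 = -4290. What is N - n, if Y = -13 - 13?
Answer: -4299 + 85*I*sqrt(35) ≈ -4299.0 + 502.87*I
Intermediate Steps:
N = -4299 (N = -9 - 4290 = -4299)
l(R, L) = 3 - R
K(u, r) = r - 2*r*u (K(u, r) = -2*r*u + r = r - 2*r*u)
Y = -26
n = -85*I*sqrt(35) (n = (5*(1 - 2*(3 - (-1)*6)))*sqrt(-26 - 9) = (5*(1 - 2*(3 - 1*(-6))))*sqrt(-35) = (5*(1 - 2*(3 + 6)))*(I*sqrt(35)) = (5*(1 - 2*9))*(I*sqrt(35)) = (5*(1 - 18))*(I*sqrt(35)) = (5*(-17))*(I*sqrt(35)) = -85*I*sqrt(35) ≈ -502.87*I)
N - n = -4299 - (-85)*I*sqrt(35) = -4299 + 85*I*sqrt(35)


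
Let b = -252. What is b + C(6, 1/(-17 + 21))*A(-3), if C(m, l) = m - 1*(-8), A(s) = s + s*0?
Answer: -294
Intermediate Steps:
A(s) = s (A(s) = s + 0 = s)
C(m, l) = 8 + m (C(m, l) = m + 8 = 8 + m)
b + C(6, 1/(-17 + 21))*A(-3) = -252 + (8 + 6)*(-3) = -252 + 14*(-3) = -252 - 42 = -294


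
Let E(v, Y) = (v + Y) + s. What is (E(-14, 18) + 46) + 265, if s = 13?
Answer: 328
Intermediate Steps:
E(v, Y) = 13 + Y + v (E(v, Y) = (v + Y) + 13 = (Y + v) + 13 = 13 + Y + v)
(E(-14, 18) + 46) + 265 = ((13 + 18 - 14) + 46) + 265 = (17 + 46) + 265 = 63 + 265 = 328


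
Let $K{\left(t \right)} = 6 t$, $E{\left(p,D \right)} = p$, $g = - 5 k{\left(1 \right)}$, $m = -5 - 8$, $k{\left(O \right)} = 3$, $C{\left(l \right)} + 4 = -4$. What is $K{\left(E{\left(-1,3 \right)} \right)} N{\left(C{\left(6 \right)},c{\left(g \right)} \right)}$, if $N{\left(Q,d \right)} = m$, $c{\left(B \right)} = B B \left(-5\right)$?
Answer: $78$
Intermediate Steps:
$C{\left(l \right)} = -8$ ($C{\left(l \right)} = -4 - 4 = -8$)
$m = -13$ ($m = -5 - 8 = -13$)
$g = -15$ ($g = \left(-5\right) 3 = -15$)
$c{\left(B \right)} = - 5 B^{2}$ ($c{\left(B \right)} = B^{2} \left(-5\right) = - 5 B^{2}$)
$N{\left(Q,d \right)} = -13$
$K{\left(E{\left(-1,3 \right)} \right)} N{\left(C{\left(6 \right)},c{\left(g \right)} \right)} = 6 \left(-1\right) \left(-13\right) = \left(-6\right) \left(-13\right) = 78$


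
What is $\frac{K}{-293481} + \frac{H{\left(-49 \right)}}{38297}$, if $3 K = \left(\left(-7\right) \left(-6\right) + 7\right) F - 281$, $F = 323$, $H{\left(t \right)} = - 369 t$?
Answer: $\frac{729710701}{1605634551} \approx 0.45447$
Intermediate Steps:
$K = 5182$ ($K = \frac{\left(\left(-7\right) \left(-6\right) + 7\right) 323 - 281}{3} = \frac{\left(42 + 7\right) 323 - 281}{3} = \frac{49 \cdot 323 - 281}{3} = \frac{15827 - 281}{3} = \frac{1}{3} \cdot 15546 = 5182$)
$\frac{K}{-293481} + \frac{H{\left(-49 \right)}}{38297} = \frac{5182}{-293481} + \frac{\left(-369\right) \left(-49\right)}{38297} = 5182 \left(- \frac{1}{293481}\right) + 18081 \cdot \frac{1}{38297} = - \frac{5182}{293481} + \frac{2583}{5471} = \frac{729710701}{1605634551}$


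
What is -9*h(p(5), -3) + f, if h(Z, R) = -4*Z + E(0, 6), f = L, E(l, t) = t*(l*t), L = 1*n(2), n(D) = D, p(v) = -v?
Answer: -178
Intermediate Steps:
L = 2 (L = 1*2 = 2)
E(l, t) = l*t**2
f = 2
h(Z, R) = -4*Z (h(Z, R) = -4*Z + 0*6**2 = -4*Z + 0*36 = -4*Z + 0 = -4*Z)
-9*h(p(5), -3) + f = -(-36)*(-1*5) + 2 = -(-36)*(-5) + 2 = -9*20 + 2 = -180 + 2 = -178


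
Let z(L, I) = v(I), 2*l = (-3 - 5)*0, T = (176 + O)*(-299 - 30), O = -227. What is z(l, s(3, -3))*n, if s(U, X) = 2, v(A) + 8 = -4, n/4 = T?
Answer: -805392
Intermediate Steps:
T = 16779 (T = (176 - 227)*(-299 - 30) = -51*(-329) = 16779)
n = 67116 (n = 4*16779 = 67116)
l = 0 (l = ((-3 - 5)*0)/2 = (-8*0)/2 = (½)*0 = 0)
v(A) = -12 (v(A) = -8 - 4 = -12)
z(L, I) = -12
z(l, s(3, -3))*n = -12*67116 = -805392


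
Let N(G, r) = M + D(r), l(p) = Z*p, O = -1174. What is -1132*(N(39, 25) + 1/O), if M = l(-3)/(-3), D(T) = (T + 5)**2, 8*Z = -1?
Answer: -1195903947/1174 ≈ -1.0187e+6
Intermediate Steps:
Z = -1/8 (Z = (1/8)*(-1) = -1/8 ≈ -0.12500)
l(p) = -p/8
D(T) = (5 + T)**2
M = -1/8 (M = -1/8*(-3)/(-3) = (3/8)*(-1/3) = -1/8 ≈ -0.12500)
N(G, r) = -1/8 + (5 + r)**2
-1132*(N(39, 25) + 1/O) = -1132*((-1/8 + (5 + 25)**2) + 1/(-1174)) = -1132*((-1/8 + 30**2) - 1/1174) = -1132*((-1/8 + 900) - 1/1174) = -1132*(7199/8 - 1/1174) = -1132*4225809/4696 = -1195903947/1174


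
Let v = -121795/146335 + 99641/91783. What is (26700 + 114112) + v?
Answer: 378251713996582/2686213061 ≈ 1.4081e+5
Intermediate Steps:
v = 680451050/2686213061 (v = -121795*1/146335 + 99641*(1/91783) = -24359/29267 + 99641/91783 = 680451050/2686213061 ≈ 0.25331)
(26700 + 114112) + v = (26700 + 114112) + 680451050/2686213061 = 140812 + 680451050/2686213061 = 378251713996582/2686213061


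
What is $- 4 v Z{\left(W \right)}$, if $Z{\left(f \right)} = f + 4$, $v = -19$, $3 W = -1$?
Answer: $\frac{836}{3} \approx 278.67$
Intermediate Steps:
$W = - \frac{1}{3}$ ($W = \frac{1}{3} \left(-1\right) = - \frac{1}{3} \approx -0.33333$)
$Z{\left(f \right)} = 4 + f$
$- 4 v Z{\left(W \right)} = \left(-4\right) \left(-19\right) \left(4 - \frac{1}{3}\right) = 76 \cdot \frac{11}{3} = \frac{836}{3}$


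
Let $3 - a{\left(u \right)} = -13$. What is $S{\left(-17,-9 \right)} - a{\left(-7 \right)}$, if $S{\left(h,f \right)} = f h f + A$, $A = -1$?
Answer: $-1394$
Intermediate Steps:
$a{\left(u \right)} = 16$ ($a{\left(u \right)} = 3 - -13 = 3 + 13 = 16$)
$S{\left(h,f \right)} = -1 + h f^{2}$ ($S{\left(h,f \right)} = f h f - 1 = h f^{2} - 1 = -1 + h f^{2}$)
$S{\left(-17,-9 \right)} - a{\left(-7 \right)} = \left(-1 - 17 \left(-9\right)^{2}\right) - 16 = \left(-1 - 1377\right) - 16 = -1378 - 16 = -1394$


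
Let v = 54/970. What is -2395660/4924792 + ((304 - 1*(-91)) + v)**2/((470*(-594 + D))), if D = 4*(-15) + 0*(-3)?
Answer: -22125634672827373/22254968990169750 ≈ -0.99419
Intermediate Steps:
v = 27/485 (v = 54*(1/970) = 27/485 ≈ 0.055670)
D = -60 (D = -60 + 0 = -60)
-2395660/4924792 + ((304 - 1*(-91)) + v)**2/((470*(-594 + D))) = -2395660/4924792 + ((304 - 1*(-91)) + 27/485)**2/((470*(-594 - 60))) = -2395660*1/4924792 + ((304 + 91) + 27/485)**2/((470*(-654))) = -598915/1231198 + (395 + 27/485)**2/(-307380) = -598915/1231198 + (191602/485)**2*(-1/307380) = -598915/1231198 + (36711326404/235225)*(-1/307380) = -598915/1231198 - 9177831601/18075865125 = -22125634672827373/22254968990169750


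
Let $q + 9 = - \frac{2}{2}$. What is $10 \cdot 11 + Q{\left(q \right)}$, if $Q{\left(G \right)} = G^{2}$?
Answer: $210$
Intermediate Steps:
$q = -10$ ($q = -9 - \frac{2}{2} = -9 - 1 = -10$)
$10 \cdot 11 + Q{\left(q \right)} = 10 \cdot 11 + \left(-10\right)^{2} = 110 + 100 = 210$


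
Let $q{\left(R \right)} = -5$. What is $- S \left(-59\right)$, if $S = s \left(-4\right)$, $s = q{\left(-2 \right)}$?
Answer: $1180$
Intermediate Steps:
$s = -5$
$S = 20$ ($S = \left(-5\right) \left(-4\right) = 20$)
$- S \left(-59\right) = \left(-1\right) 20 \left(-59\right) = \left(-20\right) \left(-59\right) = 1180$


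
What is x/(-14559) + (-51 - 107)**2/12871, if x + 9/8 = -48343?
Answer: 37372061/7104792 ≈ 5.2601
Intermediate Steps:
x = -386753/8 (x = -9/8 - 48343 = -386753/8 ≈ -48344.)
x/(-14559) + (-51 - 107)**2/12871 = -386753/8/(-14559) + (-51 - 107)**2/12871 = -386753/8*(-1/14559) + (-158)**2*(1/12871) = 386753/116472 + 24964*(1/12871) = 386753/116472 + 24964/12871 = 37372061/7104792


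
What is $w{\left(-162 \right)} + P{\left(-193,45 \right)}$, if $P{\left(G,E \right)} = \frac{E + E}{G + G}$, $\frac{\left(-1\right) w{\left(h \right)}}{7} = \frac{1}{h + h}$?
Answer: $- \frac{13229}{62532} \approx -0.21156$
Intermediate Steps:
$w{\left(h \right)} = - \frac{7}{2 h}$ ($w{\left(h \right)} = - \frac{7}{h + h} = - \frac{7}{2 h}$)
$P{\left(G,E \right)} = \frac{E}{G}$ ($P{\left(G,E \right)} = \frac{2 E}{2 G} = 2 E \frac{1}{2 G} = \frac{E}{G}$)
$w{\left(-162 \right)} + P{\left(-193,45 \right)} = - \frac{7}{2 \left(-162\right)} + \frac{45}{-193} = \left(- \frac{7}{2}\right) \left(- \frac{1}{162}\right) + 45 \left(- \frac{1}{193}\right) = \frac{7}{324} - \frac{45}{193} = - \frac{13229}{62532}$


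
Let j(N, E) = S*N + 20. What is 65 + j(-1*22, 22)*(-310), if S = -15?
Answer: -108435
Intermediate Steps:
j(N, E) = 20 - 15*N (j(N, E) = -15*N + 20 = 20 - 15*N)
65 + j(-1*22, 22)*(-310) = 65 + (20 - (-15)*22)*(-310) = 65 + (20 - 15*(-22))*(-310) = 65 + (20 + 330)*(-310) = 65 + 350*(-310) = 65 - 108500 = -108435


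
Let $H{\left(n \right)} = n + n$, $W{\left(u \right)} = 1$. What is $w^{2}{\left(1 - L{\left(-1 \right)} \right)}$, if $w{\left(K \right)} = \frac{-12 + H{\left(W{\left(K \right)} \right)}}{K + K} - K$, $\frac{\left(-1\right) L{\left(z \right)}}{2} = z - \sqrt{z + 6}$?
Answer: $\frac{11716}{361} + \frac{1344 \sqrt{5}}{361} \approx 40.779$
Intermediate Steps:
$H{\left(n \right)} = 2 n$
$L{\left(z \right)} = - 2 z + 2 \sqrt{6 + z}$ ($L{\left(z \right)} = - 2 \left(z - \sqrt{z + 6}\right) = - 2 \left(z - \sqrt{6 + z}\right) = - 2 z + 2 \sqrt{6 + z}$)
$w{\left(K \right)} = - K - \frac{5}{K}$ ($w{\left(K \right)} = \frac{-12 + 2 \cdot 1}{K + K} - K = \frac{-12 + 2}{2 K} - K = - 10 \frac{1}{2 K} - K = - \frac{5}{K} - K = - K - \frac{5}{K}$)
$w^{2}{\left(1 - L{\left(-1 \right)} \right)} = \left(- (1 - \left(\left(-2\right) \left(-1\right) + 2 \sqrt{6 - 1}\right)) - \frac{5}{1 - \left(\left(-2\right) \left(-1\right) + 2 \sqrt{6 - 1}\right)}\right)^{2} = \left(- (1 - \left(2 + 2 \sqrt{5}\right)) - \frac{5}{1 - \left(2 + 2 \sqrt{5}\right)}\right)^{2} = \left(- (-1 - 2 \sqrt{5}) - \frac{5}{-1 - 2 \sqrt{5}}\right)^{2} = \left(\left(1 + 2 \sqrt{5}\right) - \frac{5}{-1 - 2 \sqrt{5}}\right)^{2} = \left(1 - \frac{5}{-1 - 2 \sqrt{5}} + 2 \sqrt{5}\right)^{2}$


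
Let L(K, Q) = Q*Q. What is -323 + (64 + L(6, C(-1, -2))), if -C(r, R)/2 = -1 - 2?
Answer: -223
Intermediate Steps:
C(r, R) = 6 (C(r, R) = -2*(-1 - 2) = -2*(-3) = 6)
L(K, Q) = Q²
-323 + (64 + L(6, C(-1, -2))) = -323 + (64 + 6²) = -323 + (64 + 36) = -323 + 100 = -223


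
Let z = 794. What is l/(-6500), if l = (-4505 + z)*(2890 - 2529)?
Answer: 1339671/6500 ≈ 206.10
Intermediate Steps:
l = -1339671 (l = (-4505 + 794)*(2890 - 2529) = -3711*361 = -1339671)
l/(-6500) = -1339671/(-6500) = -1339671*(-1/6500) = 1339671/6500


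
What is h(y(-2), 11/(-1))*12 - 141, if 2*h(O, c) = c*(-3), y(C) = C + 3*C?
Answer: 57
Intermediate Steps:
y(C) = 4*C
h(O, c) = -3*c/2 (h(O, c) = (c*(-3))/2 = (-3*c)/2 = -3*c/2)
h(y(-2), 11/(-1))*12 - 141 = -33/(2*(-1))*12 - 141 = -33*(-1)/2*12 - 141 = -3/2*(-11)*12 - 141 = (33/2)*12 - 141 = 198 - 141 = 57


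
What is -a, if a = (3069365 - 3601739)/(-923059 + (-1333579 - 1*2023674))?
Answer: -266187/2140156 ≈ -0.12438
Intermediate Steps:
a = 266187/2140156 (a = -532374/(-923059 + (-1333579 - 2023674)) = -532374/(-923059 - 3357253) = -532374/(-4280312) = -532374*(-1/4280312) = 266187/2140156 ≈ 0.12438)
-a = -1*266187/2140156 = -266187/2140156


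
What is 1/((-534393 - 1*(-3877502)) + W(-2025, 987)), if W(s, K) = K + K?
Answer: 1/3345083 ≈ 2.9895e-7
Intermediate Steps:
W(s, K) = 2*K
1/((-534393 - 1*(-3877502)) + W(-2025, 987)) = 1/((-534393 - 1*(-3877502)) + 2*987) = 1/((-534393 + 3877502) + 1974) = 1/(3343109 + 1974) = 1/3345083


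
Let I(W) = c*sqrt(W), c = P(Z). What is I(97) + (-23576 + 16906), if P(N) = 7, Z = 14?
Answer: -6670 + 7*sqrt(97) ≈ -6601.1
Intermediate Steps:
c = 7
I(W) = 7*sqrt(W)
I(97) + (-23576 + 16906) = 7*sqrt(97) + (-23576 + 16906) = 7*sqrt(97) - 6670 = -6670 + 7*sqrt(97)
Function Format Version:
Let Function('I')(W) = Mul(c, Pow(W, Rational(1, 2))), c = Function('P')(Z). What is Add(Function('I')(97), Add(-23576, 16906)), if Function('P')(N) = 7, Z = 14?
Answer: Add(-6670, Mul(7, Pow(97, Rational(1, 2)))) ≈ -6601.1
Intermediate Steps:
c = 7
Function('I')(W) = Mul(7, Pow(W, Rational(1, 2)))
Add(Function('I')(97), Add(-23576, 16906)) = Add(Mul(7, Pow(97, Rational(1, 2))), Add(-23576, 16906)) = Add(Mul(7, Pow(97, Rational(1, 2))), -6670) = Add(-6670, Mul(7, Pow(97, Rational(1, 2))))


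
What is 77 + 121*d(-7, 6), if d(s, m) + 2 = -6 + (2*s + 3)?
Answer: -2222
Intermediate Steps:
d(s, m) = -5 + 2*s (d(s, m) = -2 + (-6 + (2*s + 3)) = -2 + (-6 + (3 + 2*s)) = -2 + (-3 + 2*s) = -5 + 2*s)
77 + 121*d(-7, 6) = 77 + 121*(-5 + 2*(-7)) = 77 + 121*(-5 - 14) = 77 + 121*(-19) = 77 - 2299 = -2222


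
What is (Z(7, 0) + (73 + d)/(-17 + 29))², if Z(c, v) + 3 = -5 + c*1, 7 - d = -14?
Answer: 1681/36 ≈ 46.694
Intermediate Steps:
d = 21 (d = 7 - 1*(-14) = 7 + 14 = 21)
Z(c, v) = -8 + c (Z(c, v) = -3 + (-5 + c*1) = -3 + (-5 + c) = -8 + c)
(Z(7, 0) + (73 + d)/(-17 + 29))² = ((-8 + 7) + (73 + 21)/(-17 + 29))² = (-1 + 94/12)² = (-1 + 94*(1/12))² = (-1 + 47/6)² = (41/6)² = 1681/36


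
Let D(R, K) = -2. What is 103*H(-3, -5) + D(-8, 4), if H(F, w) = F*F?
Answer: 925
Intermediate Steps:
H(F, w) = F²
103*H(-3, -5) + D(-8, 4) = 103*(-3)² - 2 = 103*9 - 2 = 927 - 2 = 925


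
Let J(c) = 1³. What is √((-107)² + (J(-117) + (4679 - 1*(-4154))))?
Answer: √20283 ≈ 142.42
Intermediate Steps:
J(c) = 1
√((-107)² + (J(-117) + (4679 - 1*(-4154)))) = √((-107)² + (1 + (4679 - 1*(-4154)))) = √(11449 + (1 + (4679 + 4154))) = √(11449 + (1 + 8833)) = √(11449 + 8834) = √20283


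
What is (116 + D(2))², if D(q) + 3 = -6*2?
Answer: 10201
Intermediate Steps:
D(q) = -15 (D(q) = -3 - 6*2 = -3 - 12 = -15)
(116 + D(2))² = (116 - 15)² = 101² = 10201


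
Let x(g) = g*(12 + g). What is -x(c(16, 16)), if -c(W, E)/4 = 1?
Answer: 32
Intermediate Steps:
c(W, E) = -4 (c(W, E) = -4*1 = -4)
-x(c(16, 16)) = -(-4)*(12 - 4) = -(-4)*8 = -1*(-32) = 32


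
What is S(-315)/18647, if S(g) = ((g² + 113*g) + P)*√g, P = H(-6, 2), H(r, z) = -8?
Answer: 190866*I*√35/18647 ≈ 60.555*I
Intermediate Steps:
P = -8
S(g) = √g*(-8 + g² + 113*g) (S(g) = ((g² + 113*g) - 8)*√g = (-8 + g² + 113*g)*√g = √g*(-8 + g² + 113*g))
S(-315)/18647 = (√(-315)*(-8 + (-315)² + 113*(-315)))/18647 = ((3*I*√35)*(-8 + 99225 - 35595))*(1/18647) = ((3*I*√35)*63622)*(1/18647) = (190866*I*√35)*(1/18647) = 190866*I*√35/18647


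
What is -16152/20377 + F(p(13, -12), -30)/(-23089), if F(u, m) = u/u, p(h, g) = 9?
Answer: -372953905/470484553 ≈ -0.79270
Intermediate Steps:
F(u, m) = 1
-16152/20377 + F(p(13, -12), -30)/(-23089) = -16152/20377 + 1/(-23089) = -16152*1/20377 + 1*(-1/23089) = -16152/20377 - 1/23089 = -372953905/470484553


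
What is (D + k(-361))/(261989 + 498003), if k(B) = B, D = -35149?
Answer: -17755/379996 ≈ -0.046724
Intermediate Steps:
(D + k(-361))/(261989 + 498003) = (-35149 - 361)/(261989 + 498003) = -35510/759992 = -35510*1/759992 = -17755/379996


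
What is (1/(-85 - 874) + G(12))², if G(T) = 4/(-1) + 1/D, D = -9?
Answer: 1259682064/74494161 ≈ 16.910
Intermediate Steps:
G(T) = -37/9 (G(T) = 4/(-1) + 1/(-9) = 4*(-1) + 1*(-⅑) = -4 - ⅑ = -37/9)
(1/(-85 - 874) + G(12))² = (1/(-85 - 874) - 37/9)² = (1/(-959) - 37/9)² = (-1/959 - 37/9)² = (-35492/8631)² = 1259682064/74494161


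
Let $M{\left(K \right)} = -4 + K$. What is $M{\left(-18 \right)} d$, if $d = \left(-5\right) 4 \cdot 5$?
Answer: $2200$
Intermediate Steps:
$d = -100$ ($d = \left(-20\right) 5 = -100$)
$M{\left(-18 \right)} d = \left(-4 - 18\right) \left(-100\right) = \left(-22\right) \left(-100\right) = 2200$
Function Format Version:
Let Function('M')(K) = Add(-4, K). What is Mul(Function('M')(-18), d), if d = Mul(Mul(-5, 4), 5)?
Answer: 2200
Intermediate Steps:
d = -100 (d = Mul(-20, 5) = -100)
Mul(Function('M')(-18), d) = Mul(Add(-4, -18), -100) = Mul(-22, -100) = 2200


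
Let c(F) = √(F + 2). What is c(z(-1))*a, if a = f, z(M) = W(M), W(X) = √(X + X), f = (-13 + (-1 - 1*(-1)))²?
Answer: 169*√(2 + I*√2) ≈ 252.07 + 80.118*I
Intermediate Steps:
f = 169 (f = (-13 + (-1 + 1))² = (-13 + 0)² = (-13)² = 169)
W(X) = √2*√X (W(X) = √(2*X) = √2*√X)
z(M) = √2*√M
a = 169
c(F) = √(2 + F)
c(z(-1))*a = √(2 + √2*√(-1))*169 = √(2 + √2*I)*169 = √(2 + I*√2)*169 = 169*√(2 + I*√2)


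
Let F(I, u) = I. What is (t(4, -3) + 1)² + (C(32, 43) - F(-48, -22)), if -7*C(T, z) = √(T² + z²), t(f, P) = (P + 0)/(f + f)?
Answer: 3097/64 - 13*√17/7 ≈ 40.733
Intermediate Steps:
t(f, P) = P/(2*f) (t(f, P) = P/((2*f)) = P*(1/(2*f)) = P/(2*f))
C(T, z) = -√(T² + z²)/7
(t(4, -3) + 1)² + (C(32, 43) - F(-48, -22)) = ((½)*(-3)/4 + 1)² + (-√(32² + 43²)/7 - 1*(-48)) = ((½)*(-3)*(¼) + 1)² + (-√(1024 + 1849)/7 + 48) = (-3/8 + 1)² + (-13*√17/7 + 48) = (5/8)² + (-13*√17/7 + 48) = 25/64 + (-13*√17/7 + 48) = 25/64 + (48 - 13*√17/7) = 3097/64 - 13*√17/7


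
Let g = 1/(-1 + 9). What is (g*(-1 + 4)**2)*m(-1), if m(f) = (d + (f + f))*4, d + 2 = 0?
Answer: -18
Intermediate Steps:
d = -2 (d = -2 + 0 = -2)
g = 1/8 ≈ 0.12500
m(f) = -8 + 8*f (m(f) = (-2 + (f + f))*4 = (-2 + 2*f)*4 = -8 + 8*f)
(g*(-1 + 4)**2)*m(-1) = ((-1 + 4)**2/8)*(-8 + 8*(-1)) = ((1/8)*3**2)*(-8 - 8) = ((1/8)*9)*(-16) = (9/8)*(-16) = -18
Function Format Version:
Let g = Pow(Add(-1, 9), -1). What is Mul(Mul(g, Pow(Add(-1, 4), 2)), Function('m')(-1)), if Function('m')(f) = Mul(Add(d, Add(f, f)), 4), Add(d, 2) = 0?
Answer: -18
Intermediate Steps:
d = -2 (d = Add(-2, 0) = -2)
g = Rational(1, 8) (g = Pow(8, -1) = Rational(1, 8) ≈ 0.12500)
Function('m')(f) = Add(-8, Mul(8, f)) (Function('m')(f) = Mul(Add(-2, Add(f, f)), 4) = Mul(Add(-2, Mul(2, f)), 4) = Add(-8, Mul(8, f)))
Mul(Mul(g, Pow(Add(-1, 4), 2)), Function('m')(-1)) = Mul(Mul(Rational(1, 8), Pow(Add(-1, 4), 2)), Add(-8, Mul(8, -1))) = Mul(Mul(Rational(1, 8), Pow(3, 2)), Add(-8, -8)) = Mul(Mul(Rational(1, 8), 9), -16) = Mul(Rational(9, 8), -16) = -18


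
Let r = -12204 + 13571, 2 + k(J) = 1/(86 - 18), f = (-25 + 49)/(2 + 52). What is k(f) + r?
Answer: 92821/68 ≈ 1365.0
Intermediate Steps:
f = 4/9 (f = 24/54 = 24*(1/54) = 4/9 ≈ 0.44444)
k(J) = -135/68 (k(J) = -2 + 1/(86 - 18) = -2 + 1/68 = -135/68)
r = 1367
k(f) + r = -135/68 + 1367 = 92821/68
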